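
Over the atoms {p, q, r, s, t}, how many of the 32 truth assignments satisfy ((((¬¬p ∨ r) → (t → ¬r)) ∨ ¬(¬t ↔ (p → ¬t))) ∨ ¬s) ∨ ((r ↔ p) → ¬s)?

30

Initial set: {T (((((¬¬p ∨ r) → (t → ¬r)) ∨ ¬(¬t ↔ (p → ¬t))) ∨ ¬s) ∨ ((r ↔ p) → ¬s))}.
T (((((¬¬p ∨ r) → (t → ¬r)) ∨ ¬(¬t ↔ (p → ¬t))) ∨ ¬s) ∨ ((r ↔ p) → ¬s)): β-rule — branch into T ((((¬¬p ∨ r) → (t → ¬r)) ∨ ¬(¬t ↔ (p → ¬t))) ∨ ¬s)  //  T ((r ↔ p) → ¬s).
  branch 1 (add T ((((¬¬p ∨ r) → (t → ¬r)) ∨ ¬(¬t ↔ (p → ¬t))) ∨ ¬s)):
    T ((((¬¬p ∨ r) → (t → ¬r)) ∨ ¬(¬t ↔ (p → ¬t))) ∨ ¬s): β-rule — branch into T (((¬¬p ∨ r) → (t → ¬r)) ∨ ¬(¬t ↔ (p → ¬t)))  //  T ¬s.
      branch 1.1 (add T (((¬¬p ∨ r) → (t → ¬r)) ∨ ¬(¬t ↔ (p → ¬t)))):
        T (((¬¬p ∨ r) → (t → ¬r)) ∨ ¬(¬t ↔ (p → ¬t))): β-rule — branch into T ((¬¬p ∨ r) → (t → ¬r))  //  T ¬(¬t ↔ (p → ¬t)).
          branch 1.1.1 (add T ((¬¬p ∨ r) → (t → ¬r))):
            T ((¬¬p ∨ r) → (t → ¬r)): β-rule — branch into F (¬¬p ∨ r)  //  T (t → ¬r).
              branch 1.1.1.1 (add F (¬¬p ∨ r)):
                F (¬¬p ∨ r): α-rule — add F ¬¬p, F r.
                F ¬¬p: drop double negation, giving F p.
                ○ open, literals {p=0, r=0}.
              branch 1.1.1.2 (add T (t → ¬r)):
                T (t → ¬r): β-rule — branch into F t  //  T ¬r.
                  branch 1.1.1.2.1 (add F t):
                    ○ open, literals {t=0}.
                  branch 1.1.1.2.2 (add T ¬r):
                    ○ open, literals {r=0}.
          branch 1.1.2 (add T ¬(¬t ↔ (p → ¬t))):
            T ¬(¬t ↔ (p → ¬t)): β-rule — branch into T ¬t, F (p → ¬t)  //  F ¬t, T (p → ¬t).
              branch 1.1.2.1 (add T ¬t, F (p → ¬t)):
                F (p → ¬t): α-rule — add T p, F ¬t.
                × closes — contains both t and ¬t.
              branch 1.1.2.2 (add F ¬t, T (p → ¬t)):
                T (p → ¬t): β-rule — branch into F p  //  T ¬t.
                  branch 1.1.2.2.1 (add F p):
                    ○ open, literals {p=0, t=1}.
                  branch 1.1.2.2.2 (add T ¬t):
                    × closes — contains both t and ¬t.
      branch 1.2 (add T ¬s):
        ○ open, literals {s=0}.
  branch 2 (add T ((r ↔ p) → ¬s)):
    T ((r ↔ p) → ¬s): β-rule — branch into F (r ↔ p)  //  T ¬s.
      branch 2.1 (add F (r ↔ p)):
        F (r ↔ p): β-rule — branch into T r, F p  //  F r, T p.
          branch 2.1.1 (add T r, F p):
            ○ open, literals {p=0, r=1}.
          branch 2.1.2 (add F r, T p):
            ○ open, literals {p=1, r=0}.
      branch 2.2 (add T ¬s):
        ○ open, literals {s=0}.
2 branches closed, 8 open.
Each open branch fixes some atoms; the unmentioned ones are free. Counting distinct full assignments: branch {p=0, r=0} (q, s, t) contributes 8 new; branch {t=0} (p, q, r, s) contributes 12 new; branch {r=0} (p, q, s, t) contributes 4 new; branch {p=0, t=1} (q, r, s) contributes 4 new; branch {s=0} (p, q, r, t) contributes 2 new; branch {p=0, r=1} (q, s, t) contributes 0 new; branch {p=1, r=0} (q, s, t) contributes 0 new; branch {s=0} (p, q, r, t) contributes 0 new. Total: 30.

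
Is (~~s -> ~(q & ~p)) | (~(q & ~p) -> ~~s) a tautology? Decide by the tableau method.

Assume the negation and expand:
Initial set: {~((~~s -> ~(q & ~p)) | (~(q & ~p) -> ~~s))}.
~((~~s -> ~(q & ~p)) | (~(q & ~p) -> ~~s)): α-rule — add ~(~~s -> ~(q & ~p)), ~(~(q & ~p) -> ~~s).
~(~~s -> ~(q & ~p)): α-rule — add ~~s, ~~(q & ~p).
~(~(q & ~p) -> ~~s): α-rule — add ~(q & ~p), ~~~s.
~~s: drop double negation, giving s.
~~(q & ~p): α-rule — add q, ~p.
~~~s: drop double negation, giving ~s.
× closes — contains both s and ~s.
All 1 branch closes.
Every branch closed, so the negation is unsatisfiable and the formula is valid.

Valid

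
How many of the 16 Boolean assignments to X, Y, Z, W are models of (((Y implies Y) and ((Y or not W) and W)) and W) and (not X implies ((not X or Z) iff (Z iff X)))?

Initial set: {((((Y implies Y) and ((Y or not W) and W)) and W) and (not X implies ((not X or Z) iff (Z iff X))))}.
((((Y implies Y) and ((Y or not W) and W)) and W) and (not X implies ((not X or Z) iff (Z iff X)))): α-rule — add (((Y implies Y) and ((Y or not W) and W)) and W), (not X implies ((not X or Z) iff (Z iff X))).
(((Y implies Y) and ((Y or not W) and W)) and W): α-rule — add ((Y implies Y) and ((Y or not W) and W)), W.
((Y implies Y) and ((Y or not W) and W)): α-rule — add (Y implies Y), ((Y or not W) and W).
((Y or not W) and W): α-rule — add (Y or not W), W.
(not X implies ((not X or Z) iff (Z iff X))): β-rule — branch into not not X  //  ((not X or Z) iff (Z iff X)).
  branch 1 (add not not X):
    (Y implies Y): β-rule — branch into not Y  //  Y.
      branch 1.1 (add not Y):
        (Y or not W): β-rule — branch into Y  //  not W.
          branch 1.1.1 (add Y):
            × closes — contains both Y and not Y.
          branch 1.1.2 (add not W):
            × closes — contains both W and not W.
      branch 1.2 (add Y):
        (Y or not W): β-rule — branch into Y  //  not W.
          branch 1.2.1 (add Y):
            ○ open, literals {W=true, X=true, Y=true}.
          branch 1.2.2 (add not W):
            × closes — contains both W and not W.
  branch 2 (add ((not X or Z) iff (Z iff X))):
    (Y implies Y): β-rule — branch into not Y  //  Y.
      branch 2.1 (add not Y):
        (Y or not W): β-rule — branch into Y  //  not W.
          branch 2.1.1 (add Y):
            × closes — contains both Y and not Y.
          branch 2.1.2 (add not W):
            × closes — contains both W and not W.
      branch 2.2 (add Y):
        (Y or not W): β-rule — branch into Y  //  not W.
          branch 2.2.1 (add Y):
            ((not X or Z) iff (Z iff X)): β-rule — branch into (not X or Z), (Z iff X)  //  not (not X or Z), not (Z iff X).
              branch 2.2.1.1 (add (not X or Z), (Z iff X)):
                (not X or Z): β-rule — branch into not X  //  Z.
                  branch 2.2.1.1.1 (add not X):
                    (Z iff X): β-rule — branch into Z, X  //  not Z, not X.
                      branch 2.2.1.1.1.1 (add Z, X):
                        × closes — contains both X and not X.
                      branch 2.2.1.1.1.2 (add not Z, not X):
                        ○ open, literals {W=true, X=false, Y=true, Z=false}.
                  branch 2.2.1.1.2 (add Z):
                    (Z iff X): β-rule — branch into Z, X  //  not Z, not X.
                      branch 2.2.1.1.2.1 (add Z, X):
                        ○ open, literals {W=true, X=true, Y=true, Z=true}.
                      branch 2.2.1.1.2.2 (add not Z, not X):
                        × closes — contains both Z and not Z.
              branch 2.2.1.2 (add not (not X or Z), not (Z iff X)):
                not (not X or Z): α-rule — add not not X, not Z.
                not (Z iff X): β-rule — branch into Z, not X  //  not Z, X.
                  branch 2.2.1.2.1 (add Z, not X):
                    × closes — contains both Z and not Z.
                  branch 2.2.1.2.2 (add not Z, X):
                    ○ open, literals {W=true, X=true, Y=true, Z=false}.
          branch 2.2.2 (add not W):
            × closes — contains both W and not W.
9 branches closed, 4 open.
Each open branch fixes some atoms; the unmentioned ones are free. Counting distinct full assignments: branch {W=true, X=true, Y=true} (Z) contributes 2 new; branch {W=true, X=false, Y=true, Z=false} (none free) contributes 1 new; branch {W=true, X=true, Y=true, Z=true} (none free) contributes 0 new; branch {W=true, X=true, Y=true, Z=false} (none free) contributes 0 new. Total: 3.

3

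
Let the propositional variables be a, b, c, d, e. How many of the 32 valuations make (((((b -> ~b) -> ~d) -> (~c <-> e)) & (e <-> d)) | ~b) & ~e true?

10

Initial set: {((((((b -> ~b) -> ~d) -> (~c <-> e)) & (e <-> d)) | ~b) & ~e)}.
((((((b -> ~b) -> ~d) -> (~c <-> e)) & (e <-> d)) | ~b) & ~e): α-rule — add (((((b -> ~b) -> ~d) -> (~c <-> e)) & (e <-> d)) | ~b), ~e.
(((((b -> ~b) -> ~d) -> (~c <-> e)) & (e <-> d)) | ~b): β-rule — branch into ((((b -> ~b) -> ~d) -> (~c <-> e)) & (e <-> d))  //  ~b.
  branch 1 (add ((((b -> ~b) -> ~d) -> (~c <-> e)) & (e <-> d))):
    ((((b -> ~b) -> ~d) -> (~c <-> e)) & (e <-> d)): α-rule — add (((b -> ~b) -> ~d) -> (~c <-> e)), (e <-> d).
    (((b -> ~b) -> ~d) -> (~c <-> e)): β-rule — branch into ~((b -> ~b) -> ~d)  //  (~c <-> e).
      branch 1.1 (add ~((b -> ~b) -> ~d)):
        ~((b -> ~b) -> ~d): α-rule — add (b -> ~b), ~~d.
        (e <-> d): β-rule — branch into e, d  //  ~e, ~d.
          branch 1.1.1 (add e, d):
            × closes — contains both e and ~e.
          branch 1.1.2 (add ~e, ~d):
            × closes — contains both d and ~d.
      branch 1.2 (add (~c <-> e)):
        (e <-> d): β-rule — branch into e, d  //  ~e, ~d.
          branch 1.2.1 (add e, d):
            × closes — contains both e and ~e.
          branch 1.2.2 (add ~e, ~d):
            (~c <-> e): β-rule — branch into ~c, e  //  ~~c, ~e.
              branch 1.2.2.1 (add ~c, e):
                × closes — contains both e and ~e.
              branch 1.2.2.2 (add ~~c, ~e):
                ○ open, literals {c=1, d=0, e=0}.
  branch 2 (add ~b):
    ○ open, literals {b=0, e=0}.
4 branches closed, 2 open.
Each open branch fixes some atoms; the unmentioned ones are free. Counting distinct full assignments: branch {c=1, d=0, e=0} (a, b) contributes 4 new; branch {b=0, e=0} (a, c, d) contributes 6 new. Total: 10.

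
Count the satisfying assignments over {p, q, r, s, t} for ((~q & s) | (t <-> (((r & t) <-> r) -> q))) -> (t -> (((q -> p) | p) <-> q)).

Initial set: {(((~q & s) | (t <-> (((r & t) <-> r) -> q))) -> (t -> (((q -> p) | p) <-> q)))}.
(((~q & s) | (t <-> (((r & t) <-> r) -> q))) -> (t -> (((q -> p) | p) <-> q))): β-rule — branch into ~((~q & s) | (t <-> (((r & t) <-> r) -> q)))  //  (t -> (((q -> p) | p) <-> q)).
  branch 1 (add ~((~q & s) | (t <-> (((r & t) <-> r) -> q)))):
    ~((~q & s) | (t <-> (((r & t) <-> r) -> q))): α-rule — add ~(~q & s), ~(t <-> (((r & t) <-> r) -> q)).
    ~(~q & s): β-rule — branch into ~~q  //  ~s.
      branch 1.1 (add ~~q):
        ~(t <-> (((r & t) <-> r) -> q)): β-rule — branch into t, ~(((r & t) <-> r) -> q)  //  ~t, (((r & t) <-> r) -> q).
          branch 1.1.1 (add t, ~(((r & t) <-> r) -> q)):
            ~(((r & t) <-> r) -> q): α-rule — add ((r & t) <-> r), ~q.
            × closes — contains both q and ~q.
          branch 1.1.2 (add ~t, (((r & t) <-> r) -> q)):
            (((r & t) <-> r) -> q): β-rule — branch into ~((r & t) <-> r)  //  q.
              branch 1.1.2.1 (add ~((r & t) <-> r)):
                ~((r & t) <-> r): β-rule — branch into (r & t), ~r  //  ~(r & t), r.
                  branch 1.1.2.1.1 (add (r & t), ~r):
                    (r & t): α-rule — add r, t.
                    × closes — contains both r and ~r.
                  branch 1.1.2.1.2 (add ~(r & t), r):
                    ~(r & t): β-rule — branch into ~r  //  ~t.
                      branch 1.1.2.1.2.1 (add ~r):
                        × closes — contains both r and ~r.
                      branch 1.1.2.1.2.2 (add ~t):
                        ○ open, literals {q=T, r=T, t=F}.
              branch 1.1.2.2 (add q):
                ○ open, literals {q=T, t=F}.
      branch 1.2 (add ~s):
        ~(t <-> (((r & t) <-> r) -> q)): β-rule — branch into t, ~(((r & t) <-> r) -> q)  //  ~t, (((r & t) <-> r) -> q).
          branch 1.2.1 (add t, ~(((r & t) <-> r) -> q)):
            ~(((r & t) <-> r) -> q): α-rule — add ((r & t) <-> r), ~q.
            ((r & t) <-> r): β-rule — branch into (r & t), r  //  ~(r & t), ~r.
              branch 1.2.1.1 (add (r & t), r):
                (r & t): α-rule — add r, t.
                ○ open, literals {q=F, r=T, s=F, t=T}.
              branch 1.2.1.2 (add ~(r & t), ~r):
                ~(r & t): β-rule — branch into ~r  //  ~t.
                  branch 1.2.1.2.1 (add ~r):
                    ○ open, literals {q=F, r=F, s=F, t=T}.
                  branch 1.2.1.2.2 (add ~t):
                    × closes — contains both t and ~t.
          branch 1.2.2 (add ~t, (((r & t) <-> r) -> q)):
            (((r & t) <-> r) -> q): β-rule — branch into ~((r & t) <-> r)  //  q.
              branch 1.2.2.1 (add ~((r & t) <-> r)):
                ~((r & t) <-> r): β-rule — branch into (r & t), ~r  //  ~(r & t), r.
                  branch 1.2.2.1.1 (add (r & t), ~r):
                    (r & t): α-rule — add r, t.
                    × closes — contains both r and ~r.
                  branch 1.2.2.1.2 (add ~(r & t), r):
                    ~(r & t): β-rule — branch into ~r  //  ~t.
                      branch 1.2.2.1.2.1 (add ~r):
                        × closes — contains both r and ~r.
                      branch 1.2.2.1.2.2 (add ~t):
                        ○ open, literals {r=T, s=F, t=F}.
              branch 1.2.2.2 (add q):
                ○ open, literals {q=T, s=F, t=F}.
  branch 2 (add (t -> (((q -> p) | p) <-> q))):
    (t -> (((q -> p) | p) <-> q)): β-rule — branch into ~t  //  (((q -> p) | p) <-> q).
      branch 2.1 (add ~t):
        ○ open, literals {t=F}.
      branch 2.2 (add (((q -> p) | p) <-> q)):
        (((q -> p) | p) <-> q): β-rule — branch into ((q -> p) | p), q  //  ~((q -> p) | p), ~q.
          branch 2.2.1 (add ((q -> p) | p), q):
            ((q -> p) | p): β-rule — branch into (q -> p)  //  p.
              branch 2.2.1.1 (add (q -> p)):
                (q -> p): β-rule — branch into ~q  //  p.
                  branch 2.2.1.1.1 (add ~q):
                    × closes — contains both q and ~q.
                  branch 2.2.1.1.2 (add p):
                    ○ open, literals {p=T, q=T}.
              branch 2.2.1.2 (add p):
                ○ open, literals {p=T, q=T}.
          branch 2.2.2 (add ~((q -> p) | p), ~q):
            ~((q -> p) | p): α-rule — add ~(q -> p), ~p.
            ~(q -> p): α-rule — add q, ~p.
            × closes — contains both q and ~q.
8 branches closed, 9 open.
Each open branch fixes some atoms; the unmentioned ones are free. Counting distinct full assignments: branch {q=T, r=T, t=F} (p, s) contributes 4 new; branch {q=T, t=F} (p, r, s) contributes 4 new; branch {q=F, r=T, s=F, t=T} (p) contributes 2 new; branch {q=F, r=F, s=F, t=T} (p) contributes 2 new; branch {r=T, s=F, t=F} (p, q) contributes 2 new; branch {q=T, s=F, t=F} (p, r) contributes 0 new; branch {t=F} (p, q, r, s) contributes 6 new; branch {p=T, q=T} (r, s, t) contributes 4 new; branch {p=T, q=T} (r, s, t) contributes 0 new. Total: 24.

24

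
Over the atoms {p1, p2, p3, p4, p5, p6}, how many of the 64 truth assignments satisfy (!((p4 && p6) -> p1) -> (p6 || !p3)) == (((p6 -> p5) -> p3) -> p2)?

44

Initial set: {T ((!((p4 && p6) -> p1) -> (p6 || !p3)) == (((p6 -> p5) -> p3) -> p2))}.
T ((!((p4 && p6) -> p1) -> (p6 || !p3)) == (((p6 -> p5) -> p3) -> p2)): β-rule — branch into T (!((p4 && p6) -> p1) -> (p6 || !p3)), T (((p6 -> p5) -> p3) -> p2)  //  F (!((p4 && p6) -> p1) -> (p6 || !p3)), F (((p6 -> p5) -> p3) -> p2).
  branch 1 (add T (!((p4 && p6) -> p1) -> (p6 || !p3)), T (((p6 -> p5) -> p3) -> p2)):
    T (!((p4 && p6) -> p1) -> (p6 || !p3)): β-rule — branch into F !((p4 && p6) -> p1)  //  T (p6 || !p3).
      branch 1.1 (add F !((p4 && p6) -> p1)):
        T (((p6 -> p5) -> p3) -> p2): β-rule — branch into F ((p6 -> p5) -> p3)  //  T p2.
          branch 1.1.1 (add F ((p6 -> p5) -> p3)):
            F ((p6 -> p5) -> p3): α-rule — add T (p6 -> p5), F p3.
            F !((p4 && p6) -> p1): β-rule — branch into F (p4 && p6)  //  T p1.
              branch 1.1.1.1 (add F (p4 && p6)):
                T (p6 -> p5): β-rule — branch into F p6  //  T p5.
                  branch 1.1.1.1.1 (add F p6):
                    F (p4 && p6): β-rule — branch into F p4  //  F p6.
                      branch 1.1.1.1.1.1 (add F p4):
                        ○ open, literals {p3=0, p4=0, p6=0}.
                      branch 1.1.1.1.1.2 (add F p6):
                        ○ open, literals {p3=0, p6=0}.
                  branch 1.1.1.1.2 (add T p5):
                    F (p4 && p6): β-rule — branch into F p4  //  F p6.
                      branch 1.1.1.1.2.1 (add F p4):
                        ○ open, literals {p3=0, p4=0, p5=1}.
                      branch 1.1.1.1.2.2 (add F p6):
                        ○ open, literals {p3=0, p5=1, p6=0}.
              branch 1.1.1.2 (add T p1):
                T (p6 -> p5): β-rule — branch into F p6  //  T p5.
                  branch 1.1.1.2.1 (add F p6):
                    ○ open, literals {p1=1, p3=0, p6=0}.
                  branch 1.1.1.2.2 (add T p5):
                    ○ open, literals {p1=1, p3=0, p5=1}.
          branch 1.1.2 (add T p2):
            F !((p4 && p6) -> p1): β-rule — branch into F (p4 && p6)  //  T p1.
              branch 1.1.2.1 (add F (p4 && p6)):
                F (p4 && p6): β-rule — branch into F p4  //  F p6.
                  branch 1.1.2.1.1 (add F p4):
                    ○ open, literals {p2=1, p4=0}.
                  branch 1.1.2.1.2 (add F p6):
                    ○ open, literals {p2=1, p6=0}.
              branch 1.1.2.2 (add T p1):
                ○ open, literals {p1=1, p2=1}.
      branch 1.2 (add T (p6 || !p3)):
        T (((p6 -> p5) -> p3) -> p2): β-rule — branch into F ((p6 -> p5) -> p3)  //  T p2.
          branch 1.2.1 (add F ((p6 -> p5) -> p3)):
            F ((p6 -> p5) -> p3): α-rule — add T (p6 -> p5), F p3.
            T (p6 || !p3): β-rule — branch into T p6  //  T !p3.
              branch 1.2.1.1 (add T p6):
                T (p6 -> p5): β-rule — branch into F p6  //  T p5.
                  branch 1.2.1.1.1 (add F p6):
                    × closes — contains both p6 and !p6.
                  branch 1.2.1.1.2 (add T p5):
                    ○ open, literals {p3=0, p5=1, p6=1}.
              branch 1.2.1.2 (add T !p3):
                T (p6 -> p5): β-rule — branch into F p6  //  T p5.
                  branch 1.2.1.2.1 (add F p6):
                    ○ open, literals {p3=0, p6=0}.
                  branch 1.2.1.2.2 (add T p5):
                    ○ open, literals {p3=0, p5=1}.
          branch 1.2.2 (add T p2):
            T (p6 || !p3): β-rule — branch into T p6  //  T !p3.
              branch 1.2.2.1 (add T p6):
                ○ open, literals {p2=1, p6=1}.
              branch 1.2.2.2 (add T !p3):
                ○ open, literals {p2=1, p3=0}.
  branch 2 (add F (!((p4 && p6) -> p1) -> (p6 || !p3)), F (((p6 -> p5) -> p3) -> p2)):
    F (!((p4 && p6) -> p1) -> (p6 || !p3)): α-rule — add T !((p4 && p6) -> p1), F (p6 || !p3).
    F (((p6 -> p5) -> p3) -> p2): α-rule — add T ((p6 -> p5) -> p3), F p2.
    T !((p4 && p6) -> p1): α-rule — add T (p4 && p6), F p1.
    F (p6 || !p3): α-rule — add F p6, F !p3.
    T (p4 && p6): α-rule — add T p4, T p6.
    × closes — contains both p6 and !p6.
2 branches closed, 14 open.
Each open branch fixes some atoms; the unmentioned ones are free. Counting distinct full assignments: branch {p3=0, p4=0, p6=0} (p1, p2, p5) contributes 8 new; branch {p3=0, p6=0} (p1, p2, p4, p5) contributes 8 new; branch {p3=0, p4=0, p5=1} (p1, p2, p6) contributes 4 new; branch {p3=0, p5=1, p6=0} (p1, p2, p4) contributes 0 new; branch {p1=1, p3=0, p6=0} (p2, p4, p5) contributes 0 new; branch {p1=1, p3=0, p5=1} (p2, p4, p6) contributes 2 new; branch {p2=1, p4=0} (p1, p3, p5, p6) contributes 10 new; branch {p2=1, p6=0} (p1, p3, p4, p5) contributes 4 new; branch {p1=1, p2=1} (p3, p4, p5, p6) contributes 3 new; branch {p3=0, p5=1, p6=1} (p1, p2, p4) contributes 2 new; branch {p3=0, p6=0} (p1, p2, p4, p5) contributes 0 new; branch {p3=0, p5=1} (p1, p2, p4, p6) contributes 0 new; branch {p2=1, p6=1} (p1, p3, p4, p5) contributes 3 new; branch {p2=1, p3=0} (p1, p4, p5, p6) contributes 0 new. Total: 44.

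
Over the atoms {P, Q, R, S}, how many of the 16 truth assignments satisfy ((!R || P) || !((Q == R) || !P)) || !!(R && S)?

Initial set: {(((!R || P) || !((Q == R) || !P)) || !!(R && S))}.
(((!R || P) || !((Q == R) || !P)) || !!(R && S)): β-rule — branch into ((!R || P) || !((Q == R) || !P))  //  !!(R && S).
  branch 1 (add ((!R || P) || !((Q == R) || !P))):
    ((!R || P) || !((Q == R) || !P)): β-rule — branch into (!R || P)  //  !((Q == R) || !P).
      branch 1.1 (add (!R || P)):
        (!R || P): β-rule — branch into !R  //  P.
          branch 1.1.1 (add !R):
            ○ open, literals {R=false}.
          branch 1.1.2 (add P):
            ○ open, literals {P=true}.
      branch 1.2 (add !((Q == R) || !P)):
        !((Q == R) || !P): α-rule — add !(Q == R), !!P.
        !(Q == R): β-rule — branch into Q, !R  //  !Q, R.
          branch 1.2.1 (add Q, !R):
            ○ open, literals {P=true, Q=true, R=false}.
          branch 1.2.2 (add !Q, R):
            ○ open, literals {P=true, Q=false, R=true}.
  branch 2 (add !!(R && S)):
    !!(R && S): drop double negation, giving (R && S).
    (R && S): α-rule — add R, S.
    ○ open, literals {R=true, S=true}.
0 branches closed, 5 open.
Each open branch fixes some atoms; the unmentioned ones are free. Counting distinct full assignments: branch {R=false} (P, Q, S) contributes 8 new; branch {P=true} (Q, R, S) contributes 4 new; branch {P=true, Q=true, R=false} (S) contributes 0 new; branch {P=true, Q=false, R=true} (S) contributes 0 new; branch {R=true, S=true} (P, Q) contributes 2 new. Total: 14.

14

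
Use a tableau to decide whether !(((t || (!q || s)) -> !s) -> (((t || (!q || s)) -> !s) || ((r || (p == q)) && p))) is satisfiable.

Unsatisfiable

Initial set: {T !(((t || (!q || s)) -> !s) -> (((t || (!q || s)) -> !s) || ((r || (p == q)) && p)))}.
T !(((t || (!q || s)) -> !s) -> (((t || (!q || s)) -> !s) || ((r || (p == q)) && p))): α-rule — add T ((t || (!q || s)) -> !s), F (((t || (!q || s)) -> !s) || ((r || (p == q)) && p)).
F (((t || (!q || s)) -> !s) || ((r || (p == q)) && p)): α-rule — add F ((t || (!q || s)) -> !s), F ((r || (p == q)) && p).
F ((t || (!q || s)) -> !s): α-rule — add T (t || (!q || s)), F !s.
T ((t || (!q || s)) -> !s): β-rule — branch into F (t || (!q || s))  //  T !s.
  branch 1 (add F (t || (!q || s))):
    F (t || (!q || s)): α-rule — add F t, F (!q || s).
    F (!q || s): α-rule — add F !q, F s.
    × closes — contains both s and !s.
  branch 2 (add T !s):
    × closes — contains both s and !s.
All 2 branches close.
Every branch closed; the formula is unsatisfiable.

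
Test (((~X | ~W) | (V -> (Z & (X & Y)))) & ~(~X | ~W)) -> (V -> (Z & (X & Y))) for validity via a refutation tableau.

Valid

Assume the negation and expand:
Initial set: {~((((~X | ~W) | (V -> (Z & (X & Y)))) & ~(~X | ~W)) -> (V -> (Z & (X & Y))))}.
~((((~X | ~W) | (V -> (Z & (X & Y)))) & ~(~X | ~W)) -> (V -> (Z & (X & Y)))): α-rule — add (((~X | ~W) | (V -> (Z & (X & Y)))) & ~(~X | ~W)), ~(V -> (Z & (X & Y))).
(((~X | ~W) | (V -> (Z & (X & Y)))) & ~(~X | ~W)): α-rule — add ((~X | ~W) | (V -> (Z & (X & Y)))), ~(~X | ~W).
~(V -> (Z & (X & Y))): α-rule — add V, ~(Z & (X & Y)).
~(~X | ~W): α-rule — add ~~X, ~~W.
((~X | ~W) | (V -> (Z & (X & Y)))): β-rule — branch into (~X | ~W)  //  (V -> (Z & (X & Y))).
  branch 1 (add (~X | ~W)):
    ~(Z & (X & Y)): β-rule — branch into ~Z  //  ~(X & Y).
      branch 1.1 (add ~Z):
        (~X | ~W): β-rule — branch into ~X  //  ~W.
          branch 1.1.1 (add ~X):
            × closes — contains both X and ~X.
          branch 1.1.2 (add ~W):
            × closes — contains both W and ~W.
      branch 1.2 (add ~(X & Y)):
        (~X | ~W): β-rule — branch into ~X  //  ~W.
          branch 1.2.1 (add ~X):
            × closes — contains both X and ~X.
          branch 1.2.2 (add ~W):
            × closes — contains both W and ~W.
  branch 2 (add (V -> (Z & (X & Y)))):
    ~(Z & (X & Y)): β-rule — branch into ~Z  //  ~(X & Y).
      branch 2.1 (add ~Z):
        (V -> (Z & (X & Y))): β-rule — branch into ~V  //  (Z & (X & Y)).
          branch 2.1.1 (add ~V):
            × closes — contains both V and ~V.
          branch 2.1.2 (add (Z & (X & Y))):
            (Z & (X & Y)): α-rule — add Z, (X & Y).
            × closes — contains both Z and ~Z.
      branch 2.2 (add ~(X & Y)):
        (V -> (Z & (X & Y))): β-rule — branch into ~V  //  (Z & (X & Y)).
          branch 2.2.1 (add ~V):
            × closes — contains both V and ~V.
          branch 2.2.2 (add (Z & (X & Y))):
            (Z & (X & Y)): α-rule — add Z, (X & Y).
            (X & Y): α-rule — add X, Y.
            ~(X & Y): β-rule — branch into ~X  //  ~Y.
              branch 2.2.2.1 (add ~X):
                × closes — contains both X and ~X.
              branch 2.2.2.2 (add ~Y):
                × closes — contains both Y and ~Y.
All 9 branches close.
Every branch closed, so the negation is unsatisfiable and the formula is valid.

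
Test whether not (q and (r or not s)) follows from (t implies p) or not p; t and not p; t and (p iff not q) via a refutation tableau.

Initial set: {T ((t implies p) or not p); T (t and not p); T (t and (p iff not q)); F not (q and (r or not s))}.
T (t and not p): α-rule — add T t, T not p.
T (t and (p iff not q)): α-rule — add T t, T (p iff not q).
F not (q and (r or not s)): α-rule — add T q, T (r or not s).
T ((t implies p) or not p): β-rule — branch into T (t implies p)  //  T not p.
  branch 1 (add T (t implies p)):
    T (p iff not q): β-rule — branch into T p, T not q  //  F p, F not q.
      branch 1.1 (add T p, T not q):
        × closes — contains both p and not p.
      branch 1.2 (add F p, F not q):
        T (r or not s): β-rule — branch into T r  //  T not s.
          branch 1.2.1 (add T r):
            T (t implies p): β-rule — branch into F t  //  T p.
              branch 1.2.1.1 (add F t):
                × closes — contains both t and not t.
              branch 1.2.1.2 (add T p):
                × closes — contains both p and not p.
          branch 1.2.2 (add T not s):
            T (t implies p): β-rule — branch into F t  //  T p.
              branch 1.2.2.1 (add F t):
                × closes — contains both t and not t.
              branch 1.2.2.2 (add T p):
                × closes — contains both p and not p.
  branch 2 (add T not p):
    T (p iff not q): β-rule — branch into T p, T not q  //  F p, F not q.
      branch 2.1 (add T p, T not q):
        × closes — contains both p and not p.
      branch 2.2 (add F p, F not q):
        T (r or not s): β-rule — branch into T r  //  T not s.
          branch 2.2.1 (add T r):
            ○ open, literals {p=0, q=1, r=1, t=1}.
          branch 2.2.2 (add T not s):
            ○ open, literals {p=0, q=1, s=0, t=1}.
6 branches closed, 2 open.
An open branch gives a countermodel: p=0, q=1, r=1, t=1 (unmentioned atoms arbitrary); the premises hold there but the conclusion fails.

No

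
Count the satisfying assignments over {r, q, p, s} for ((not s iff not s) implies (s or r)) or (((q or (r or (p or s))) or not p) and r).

Initial set: {(((not s iff not s) implies (s or r)) or (((q or (r or (p or s))) or not p) and r))}.
(((not s iff not s) implies (s or r)) or (((q or (r or (p or s))) or not p) and r)): β-rule — branch into ((not s iff not s) implies (s or r))  //  (((q or (r or (p or s))) or not p) and r).
  branch 1 (add ((not s iff not s) implies (s or r))):
    ((not s iff not s) implies (s or r)): β-rule — branch into not (not s iff not s)  //  (s or r).
      branch 1.1 (add not (not s iff not s)):
        not (not s iff not s): β-rule — branch into not s, not not s  //  not not s, not s.
          branch 1.1.1 (add not s, not not s):
            × closes — contains both s and not s.
          branch 1.1.2 (add not not s, not s):
            × closes — contains both s and not s.
      branch 1.2 (add (s or r)):
        (s or r): β-rule — branch into s  //  r.
          branch 1.2.1 (add s):
            ○ open, literals {s=1}.
          branch 1.2.2 (add r):
            ○ open, literals {r=1}.
  branch 2 (add (((q or (r or (p or s))) or not p) and r)):
    (((q or (r or (p or s))) or not p) and r): α-rule — add ((q or (r or (p or s))) or not p), r.
    ((q or (r or (p or s))) or not p): β-rule — branch into (q or (r or (p or s)))  //  not p.
      branch 2.1 (add (q or (r or (p or s)))):
        (q or (r or (p or s))): β-rule — branch into q  //  (r or (p or s)).
          branch 2.1.1 (add q):
            ○ open, literals {q=1, r=1}.
          branch 2.1.2 (add (r or (p or s))):
            (r or (p or s)): β-rule — branch into r  //  (p or s).
              branch 2.1.2.1 (add r):
                ○ open, literals {r=1}.
              branch 2.1.2.2 (add (p or s)):
                (p or s): β-rule — branch into p  //  s.
                  branch 2.1.2.2.1 (add p):
                    ○ open, literals {p=1, r=1}.
                  branch 2.1.2.2.2 (add s):
                    ○ open, literals {r=1, s=1}.
      branch 2.2 (add not p):
        ○ open, literals {p=0, r=1}.
2 branches closed, 7 open.
Each open branch fixes some atoms; the unmentioned ones are free. Counting distinct full assignments: branch {s=1} (r, q, p) contributes 8 new; branch {r=1} (q, p, s) contributes 4 new; branch {q=1, r=1} (p, s) contributes 0 new; branch {r=1} (q, p, s) contributes 0 new; branch {p=1, r=1} (q, s) contributes 0 new; branch {r=1, s=1} (q, p) contributes 0 new; branch {p=0, r=1} (q, s) contributes 0 new. Total: 12.

12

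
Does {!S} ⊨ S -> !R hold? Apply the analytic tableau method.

Yes

Initial set: {!S; !(S -> !R)}.
!(S -> !R): α-rule — add S, !!R.
× closes — contains both S and !S.
All 1 branch closes.
Every branch closed, so the premises entail the conclusion.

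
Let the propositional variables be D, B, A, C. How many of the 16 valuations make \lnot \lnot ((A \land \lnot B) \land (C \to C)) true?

4

Initial set: {\lnot \lnot ((A \land \lnot B) \land (C \to C))}.
\lnot \lnot ((A \land \lnot B) \land (C \to C)): drop double negation, giving ((A \land \lnot B) \land (C \to C)).
((A \land \lnot B) \land (C \to C)): α-rule — add (A \land \lnot B), (C \to C).
(A \land \lnot B): α-rule — add A, \lnot B.
(C \to C): β-rule — branch into \lnot C  //  C.
  branch 1 (add \lnot C):
    ○ open, literals {A=true, B=false, C=false}.
  branch 2 (add C):
    ○ open, literals {A=true, B=false, C=true}.
0 branches closed, 2 open.
Each open branch fixes some atoms; the unmentioned ones are free. Counting distinct full assignments: branch {A=true, B=false, C=false} (D) contributes 2 new; branch {A=true, B=false, C=true} (D) contributes 2 new. Total: 4.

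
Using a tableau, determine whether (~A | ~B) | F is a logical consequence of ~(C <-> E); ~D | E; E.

Initial set: {~(C <-> E); (~D | E); E; ~((~A | ~B) | F)}.
~((~A | ~B) | F): α-rule — add ~(~A | ~B), ~F.
~(~A | ~B): α-rule — add ~~A, ~~B.
~(C <-> E): β-rule — branch into C, ~E  //  ~C, E.
  branch 1 (add C, ~E):
    × closes — contains both E and ~E.
  branch 2 (add ~C, E):
    (~D | E): β-rule — branch into ~D  //  E.
      branch 2.1 (add ~D):
        ○ open, literals {A=1, B=1, C=0, D=0, E=1, F=0}.
      branch 2.2 (add E):
        ○ open, literals {A=1, B=1, C=0, E=1, F=0}.
1 branch closed, 2 open.
An open branch gives a countermodel: A=1, B=1, C=0, D=0, E=1, F=0 (unmentioned atoms arbitrary); the premises hold there but the conclusion fails.

No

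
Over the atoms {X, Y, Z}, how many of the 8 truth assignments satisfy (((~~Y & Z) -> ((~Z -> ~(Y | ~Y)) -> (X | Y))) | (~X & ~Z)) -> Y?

4

Initial set: {((((~~Y & Z) -> ((~Z -> ~(Y | ~Y)) -> (X | Y))) | (~X & ~Z)) -> Y)}.
((((~~Y & Z) -> ((~Z -> ~(Y | ~Y)) -> (X | Y))) | (~X & ~Z)) -> Y): β-rule — branch into ~(((~~Y & Z) -> ((~Z -> ~(Y | ~Y)) -> (X | Y))) | (~X & ~Z))  //  Y.
  branch 1 (add ~(((~~Y & Z) -> ((~Z -> ~(Y | ~Y)) -> (X | Y))) | (~X & ~Z))):
    ~(((~~Y & Z) -> ((~Z -> ~(Y | ~Y)) -> (X | Y))) | (~X & ~Z)): α-rule — add ~((~~Y & Z) -> ((~Z -> ~(Y | ~Y)) -> (X | Y))), ~(~X & ~Z).
    ~((~~Y & Z) -> ((~Z -> ~(Y | ~Y)) -> (X | Y))): α-rule — add (~~Y & Z), ~((~Z -> ~(Y | ~Y)) -> (X | Y)).
    (~~Y & Z): α-rule — add ~~Y, Z.
    ~((~Z -> ~(Y | ~Y)) -> (X | Y)): α-rule — add (~Z -> ~(Y | ~Y)), ~(X | Y).
    ~~Y: drop double negation, giving Y.
    ~(X | Y): α-rule — add ~X, ~Y.
    × closes — contains both Y and ~Y.
  branch 2 (add Y):
    ○ open, literals {Y=T}.
1 branch closed, 1 open.
Each open branch fixes some atoms; the unmentioned ones are free. Counting distinct full assignments: branch {Y=T} (X, Z) contributes 4 new. Total: 4.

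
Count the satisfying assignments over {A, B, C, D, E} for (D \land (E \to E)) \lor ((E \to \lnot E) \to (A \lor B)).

Initial set: {T ((D \land (E \to E)) \lor ((E \to \lnot E) \to (A \lor B)))}.
T ((D \land (E \to E)) \lor ((E \to \lnot E) \to (A \lor B))): β-rule — branch into T (D \land (E \to E))  //  T ((E \to \lnot E) \to (A \lor B)).
  branch 1 (add T (D \land (E \to E))):
    T (D \land (E \to E)): α-rule — add T D, T (E \to E).
    T (E \to E): β-rule — branch into F E  //  T E.
      branch 1.1 (add F E):
        ○ open, literals {D=1, E=0}.
      branch 1.2 (add T E):
        ○ open, literals {D=1, E=1}.
  branch 2 (add T ((E \to \lnot E) \to (A \lor B))):
    T ((E \to \lnot E) \to (A \lor B)): β-rule — branch into F (E \to \lnot E)  //  T (A \lor B).
      branch 2.1 (add F (E \to \lnot E)):
        F (E \to \lnot E): α-rule — add T E, F \lnot E.
        ○ open, literals {E=1}.
      branch 2.2 (add T (A \lor B)):
        T (A \lor B): β-rule — branch into T A  //  T B.
          branch 2.2.1 (add T A):
            ○ open, literals {A=1}.
          branch 2.2.2 (add T B):
            ○ open, literals {B=1}.
0 branches closed, 5 open.
Each open branch fixes some atoms; the unmentioned ones are free. Counting distinct full assignments: branch {D=1, E=0} (A, B, C) contributes 8 new; branch {D=1, E=1} (A, B, C) contributes 8 new; branch {E=1} (A, B, C, D) contributes 8 new; branch {A=1} (B, C, D, E) contributes 4 new; branch {B=1} (A, C, D, E) contributes 2 new. Total: 30.

30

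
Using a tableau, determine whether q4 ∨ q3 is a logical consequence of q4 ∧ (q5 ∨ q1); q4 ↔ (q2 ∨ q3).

Initial set: {T (q4 ∧ (q5 ∨ q1)); T (q4 ↔ (q2 ∨ q3)); F (q4 ∨ q3)}.
T (q4 ∧ (q5 ∨ q1)): α-rule — add T q4, T (q5 ∨ q1).
F (q4 ∨ q3): α-rule — add F q4, F q3.
× closes — contains both q4 and ¬q4.
All 1 branch closes.
Every branch closed, so the premises entail the conclusion.

Yes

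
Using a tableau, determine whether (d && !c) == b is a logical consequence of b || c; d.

No

Initial set: {(b || c); d; !((d && !c) == b)}.
(b || c): β-rule — branch into b  //  c.
  branch 1 (add b):
    !((d && !c) == b): β-rule — branch into (d && !c), !b  //  !(d && !c), b.
      branch 1.1 (add (d && !c), !b):
        × closes — contains both b and !b.
      branch 1.2 (add !(d && !c), b):
        !(d && !c): β-rule — branch into !d  //  !!c.
          branch 1.2.1 (add !d):
            × closes — contains both d and !d.
          branch 1.2.2 (add !!c):
            ○ open, literals {b=T, c=T, d=T}.
  branch 2 (add c):
    !((d && !c) == b): β-rule — branch into (d && !c), !b  //  !(d && !c), b.
      branch 2.1 (add (d && !c), !b):
        (d && !c): α-rule — add d, !c.
        × closes — contains both c and !c.
      branch 2.2 (add !(d && !c), b):
        !(d && !c): β-rule — branch into !d  //  !!c.
          branch 2.2.1 (add !d):
            × closes — contains both d and !d.
          branch 2.2.2 (add !!c):
            ○ open, literals {b=T, c=T, d=T}.
4 branches closed, 2 open.
An open branch gives a countermodel: b=T, c=T, d=T (unmentioned atoms arbitrary); the premises hold there but the conclusion fails.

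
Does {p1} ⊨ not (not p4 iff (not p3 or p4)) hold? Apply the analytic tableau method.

No

Initial set: {p1; not not (not p4 iff (not p3 or p4))}.
not not (not p4 iff (not p3 or p4)): β-rule — branch into not p4, (not p3 or p4)  //  not not p4, not (not p3 or p4).
  branch 1 (add not p4, (not p3 or p4)):
    (not p3 or p4): β-rule — branch into not p3  //  p4.
      branch 1.1 (add not p3):
        ○ open, literals {p1=1, p3=0, p4=0}.
      branch 1.2 (add p4):
        × closes — contains both p4 and not p4.
  branch 2 (add not not p4, not (not p3 or p4)):
    not (not p3 or p4): α-rule — add not not p3, not p4.
    × closes — contains both p4 and not p4.
2 branches closed, 1 open.
An open branch gives a countermodel: p1=1, p3=0, p4=0 (unmentioned atoms arbitrary); the premises hold there but the conclusion fails.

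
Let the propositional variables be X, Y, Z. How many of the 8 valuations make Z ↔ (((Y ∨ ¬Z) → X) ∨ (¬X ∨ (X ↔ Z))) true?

Initial set: {(Z ↔ (((Y ∨ ¬Z) → X) ∨ (¬X ∨ (X ↔ Z))))}.
(Z ↔ (((Y ∨ ¬Z) → X) ∨ (¬X ∨ (X ↔ Z)))): β-rule — branch into Z, (((Y ∨ ¬Z) → X) ∨ (¬X ∨ (X ↔ Z)))  //  ¬Z, ¬(((Y ∨ ¬Z) → X) ∨ (¬X ∨ (X ↔ Z))).
  branch 1 (add Z, (((Y ∨ ¬Z) → X) ∨ (¬X ∨ (X ↔ Z)))):
    (((Y ∨ ¬Z) → X) ∨ (¬X ∨ (X ↔ Z))): β-rule — branch into ((Y ∨ ¬Z) → X)  //  (¬X ∨ (X ↔ Z)).
      branch 1.1 (add ((Y ∨ ¬Z) → X)):
        ((Y ∨ ¬Z) → X): β-rule — branch into ¬(Y ∨ ¬Z)  //  X.
          branch 1.1.1 (add ¬(Y ∨ ¬Z)):
            ¬(Y ∨ ¬Z): α-rule — add ¬Y, ¬¬Z.
            ○ open, literals {Y=false, Z=true}.
          branch 1.1.2 (add X):
            ○ open, literals {X=true, Z=true}.
      branch 1.2 (add (¬X ∨ (X ↔ Z))):
        (¬X ∨ (X ↔ Z)): β-rule — branch into ¬X  //  (X ↔ Z).
          branch 1.2.1 (add ¬X):
            ○ open, literals {X=false, Z=true}.
          branch 1.2.2 (add (X ↔ Z)):
            (X ↔ Z): β-rule — branch into X, Z  //  ¬X, ¬Z.
              branch 1.2.2.1 (add X, Z):
                ○ open, literals {X=true, Z=true}.
              branch 1.2.2.2 (add ¬X, ¬Z):
                × closes — contains both Z and ¬Z.
  branch 2 (add ¬Z, ¬(((Y ∨ ¬Z) → X) ∨ (¬X ∨ (X ↔ Z)))):
    ¬(((Y ∨ ¬Z) → X) ∨ (¬X ∨ (X ↔ Z))): α-rule — add ¬((Y ∨ ¬Z) → X), ¬(¬X ∨ (X ↔ Z)).
    ¬((Y ∨ ¬Z) → X): α-rule — add (Y ∨ ¬Z), ¬X.
    ¬(¬X ∨ (X ↔ Z)): α-rule — add ¬¬X, ¬(X ↔ Z).
    × closes — contains both X and ¬X.
2 branches closed, 4 open.
Each open branch fixes some atoms; the unmentioned ones are free. Counting distinct full assignments: branch {Y=false, Z=true} (X) contributes 2 new; branch {X=true, Z=true} (Y) contributes 1 new; branch {X=false, Z=true} (Y) contributes 1 new; branch {X=true, Z=true} (Y) contributes 0 new. Total: 4.

4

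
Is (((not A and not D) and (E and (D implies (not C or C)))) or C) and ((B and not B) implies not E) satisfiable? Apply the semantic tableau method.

Initial set: {((((not A and not D) and (E and (D implies (not C or C)))) or C) and ((B and not B) implies not E))}.
((((not A and not D) and (E and (D implies (not C or C)))) or C) and ((B and not B) implies not E)): α-rule — add (((not A and not D) and (E and (D implies (not C or C)))) or C), ((B and not B) implies not E).
(((not A and not D) and (E and (D implies (not C or C)))) or C): β-rule — branch into ((not A and not D) and (E and (D implies (not C or C))))  //  C.
  branch 1 (add ((not A and not D) and (E and (D implies (not C or C))))):
    ((not A and not D) and (E and (D implies (not C or C)))): α-rule — add (not A and not D), (E and (D implies (not C or C))).
    (not A and not D): α-rule — add not A, not D.
    (E and (D implies (not C or C))): α-rule — add E, (D implies (not C or C)).
    ((B and not B) implies not E): β-rule — branch into not (B and not B)  //  not E.
      branch 1.1 (add not (B and not B)):
        (D implies (not C or C)): β-rule — branch into not D  //  (not C or C).
          branch 1.1.1 (add not D):
            not (B and not B): β-rule — branch into not B  //  not not B.
              branch 1.1.1.1 (add not B):
                ○ open, literals {A=0, B=0, D=0, E=1}.
              branch 1.1.1.2 (add not not B):
                ○ open, literals {A=0, B=1, D=0, E=1}.
          branch 1.1.2 (add (not C or C)):
            not (B and not B): β-rule — branch into not B  //  not not B.
              branch 1.1.2.1 (add not B):
                (not C or C): β-rule — branch into not C  //  C.
                  branch 1.1.2.1.1 (add not C):
                    ○ open, literals {A=0, B=0, C=0, D=0, E=1}.
                  branch 1.1.2.1.2 (add C):
                    ○ open, literals {A=0, B=0, C=1, D=0, E=1}.
              branch 1.1.2.2 (add not not B):
                (not C or C): β-rule — branch into not C  //  C.
                  branch 1.1.2.2.1 (add not C):
                    ○ open, literals {A=0, B=1, C=0, D=0, E=1}.
                  branch 1.1.2.2.2 (add C):
                    ○ open, literals {A=0, B=1, C=1, D=0, E=1}.
      branch 1.2 (add not E):
        × closes — contains both E and not E.
  branch 2 (add C):
    ((B and not B) implies not E): β-rule — branch into not (B and not B)  //  not E.
      branch 2.1 (add not (B and not B)):
        not (B and not B): β-rule — branch into not B  //  not not B.
          branch 2.1.1 (add not B):
            ○ open, literals {B=0, C=1}.
          branch 2.1.2 (add not not B):
            ○ open, literals {B=1, C=1}.
      branch 2.2 (add not E):
        ○ open, literals {C=1, E=0}.
1 branch closed, 9 open.
An open branch gives a satisfying assignment: A=0, B=0, D=0, E=1.

Satisfiable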